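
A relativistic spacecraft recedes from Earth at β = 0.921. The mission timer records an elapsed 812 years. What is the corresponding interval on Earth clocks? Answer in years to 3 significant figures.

γ = 1/√(1 − 0.921²) = 2.5670
Time dilation: Δt = γτ₀ = 2.5670 × 812 years = 2080 years

Δt ≈ 2080 years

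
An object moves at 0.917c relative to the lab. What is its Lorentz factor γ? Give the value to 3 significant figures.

γ ≈ 2.51

γ = 1/√(1 − β²) = 1/√(1 − 0.917²) = 1/√(0.15911) = 2.51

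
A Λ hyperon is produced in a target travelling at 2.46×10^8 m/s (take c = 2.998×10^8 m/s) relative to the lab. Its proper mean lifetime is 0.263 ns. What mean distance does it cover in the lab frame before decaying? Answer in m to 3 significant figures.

d ≈ 0.113 m

β = v/c = 2.46×10^8 / 2.998×10^8 = 0.82055
γ = 1/√(1 − 0.82055²) = 1.7495
Dilated lifetime: Δt = γτ₀ = 1.7495 × 0.263 ns = 0.46013 ns
d = vΔt = 0.82055c × 0.46013 ns = 2.4600×10^8 m/s × 4.6013×10^-10 s = 0.113 m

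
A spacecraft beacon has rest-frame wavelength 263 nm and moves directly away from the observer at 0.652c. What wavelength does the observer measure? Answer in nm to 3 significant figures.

λ_obs ≈ 573 nm

Relativistic Doppler: λ_obs = λ_src √((1+β)/(1−β))
= 263 × √(1.6520/0.34800) = 263 × 2.1788 = 573 nm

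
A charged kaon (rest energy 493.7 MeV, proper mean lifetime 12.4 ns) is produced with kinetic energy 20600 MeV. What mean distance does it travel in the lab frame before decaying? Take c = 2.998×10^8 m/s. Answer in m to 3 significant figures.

γ = 1 + K/(m₀c²) = 1 + 20600/493.7 = 42.726
β = √(1 − 1/γ²) = 0.99973
Dilated lifetime: γτ₀ = 42.726 × 12.4 ns = 529.80 ns
d = βc·γτ₀ = 0.99973 × (2.998×10^8 m/s) × 5.2980×10^-7 s = 159 m

d ≈ 159 m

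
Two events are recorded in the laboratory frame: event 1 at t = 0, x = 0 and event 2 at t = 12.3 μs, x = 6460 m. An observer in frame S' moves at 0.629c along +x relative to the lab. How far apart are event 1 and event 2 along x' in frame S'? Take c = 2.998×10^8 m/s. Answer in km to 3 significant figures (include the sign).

Δx' ≈ 5.33 km

γ = 1/√(1 − 0.629²) = 1.2863
Δx' = γ(Δx − vΔt) = 1.2863 × (6460 m − 0.629×(2.998×10^8 m/s)×12.3×10^-6 s)
= 1.2863 × (4140.5 m) = 5.33 km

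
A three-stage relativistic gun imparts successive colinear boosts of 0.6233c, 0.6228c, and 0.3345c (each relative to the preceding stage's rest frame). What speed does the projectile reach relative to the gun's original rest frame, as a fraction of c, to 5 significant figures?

Compose boost 2: (0.6228 + 0.6233)/(1 + 0.6228×0.6233) = 1.2461/1.388191 = 0.8976429
Compose boost 3: (0.3345 + 0.8976429)/(1 + 0.3345×0.8976429) = 1.232143/1.300262 = 0.94761

u ≈ 0.94761c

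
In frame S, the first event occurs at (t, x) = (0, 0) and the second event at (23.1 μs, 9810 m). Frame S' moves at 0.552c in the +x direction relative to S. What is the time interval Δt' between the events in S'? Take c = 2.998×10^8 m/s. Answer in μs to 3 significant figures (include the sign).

Δt' ≈ 6.04 μs

γ = 1/√(1 − 0.552²) = 1.1993
Δt' = γ(Δt − vΔx/c²) = 1.1993 × (23.1 μs − 0.552×9810 m / (2.998×10^8 m/s))
= 1.1993 × (5.0376 μs) = 6.04 μs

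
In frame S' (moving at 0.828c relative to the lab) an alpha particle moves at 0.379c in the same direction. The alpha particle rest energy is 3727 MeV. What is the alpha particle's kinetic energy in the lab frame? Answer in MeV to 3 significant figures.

u_lab = (0.379 + 0.828)/(1 + 0.379×0.828) = 0.918701
γ = 1/√(1 − 0.918701²) = 2.5319
K = (γ − 1)m₀c² = (2.5319 − 1) × 3727 = 1.5319 × 3727 = 5710 MeV

K ≈ 5710 MeV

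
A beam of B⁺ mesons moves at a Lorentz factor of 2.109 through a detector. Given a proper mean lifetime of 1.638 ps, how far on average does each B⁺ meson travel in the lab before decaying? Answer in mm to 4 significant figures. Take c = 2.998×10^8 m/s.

β = √(1 − 1/γ²) = √(1 − 1/2.109²) = 0.880440
Dilated lifetime: Δt = γτ₀ = 2.109 × 1.638 ps = 3.45454 ps
d = vΔt = 0.880440c × 3.45454 ps = 2.63956×10^8 m/s × 3.45454×10^-12 s = 0.9118 mm

d ≈ 0.9118 mm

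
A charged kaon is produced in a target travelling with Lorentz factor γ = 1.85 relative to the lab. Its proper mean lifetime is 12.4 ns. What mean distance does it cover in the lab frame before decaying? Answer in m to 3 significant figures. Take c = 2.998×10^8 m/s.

β = √(1 − 1/γ²) = √(1 − 1/1.85²) = 0.84132
Dilated lifetime: Δt = γτ₀ = 1.85 × 12.4 ns = 22.940 ns
d = vΔt = 0.84132c × 22.940 ns = 2.5223×10^8 m/s × 2.2940×10^-8 s = 5.79 m

d ≈ 5.79 m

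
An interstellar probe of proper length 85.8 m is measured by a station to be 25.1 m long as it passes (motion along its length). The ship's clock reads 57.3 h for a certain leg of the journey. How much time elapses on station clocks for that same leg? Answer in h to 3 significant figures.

Length contraction ⇒ γ = L₀/L = 85.8/25.1 = 3.4183
Time dilation: Δt = γτ₀ = 3.4183 × 57.3 h = 196 h

Δt ≈ 196 h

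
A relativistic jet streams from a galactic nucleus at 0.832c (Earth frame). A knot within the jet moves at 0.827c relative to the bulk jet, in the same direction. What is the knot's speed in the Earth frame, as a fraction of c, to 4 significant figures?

Relativistic velocity addition: u = (u' + v)/(1 + u'v/c²)
= (0.827 + 0.832)/(1 + 0.827×0.832) = 1.659/1.68806 = 0.9828

u ≈ 0.9828c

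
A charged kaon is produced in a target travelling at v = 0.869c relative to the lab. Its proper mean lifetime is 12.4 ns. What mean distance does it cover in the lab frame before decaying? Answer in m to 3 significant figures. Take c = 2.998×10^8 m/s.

d ≈ 6.53 m

γ = 1/√(1 − 0.869²) = 2.0210
Dilated lifetime: Δt = γτ₀ = 2.0210 × 12.4 ns = 25.060 ns
d = vΔt = 0.869c × 25.060 ns = 2.6053×10^8 m/s × 2.5060×10^-8 s = 6.53 m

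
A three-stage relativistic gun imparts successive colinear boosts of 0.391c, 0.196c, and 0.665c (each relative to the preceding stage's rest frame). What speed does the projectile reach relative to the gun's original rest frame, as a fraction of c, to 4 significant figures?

Compose boost 2: (0.196 + 0.391)/(1 + 0.196×0.391) = 0.5870/1.07664 = 0.545217
Compose boost 3: (0.665 + 0.545217)/(1 + 0.665×0.545217) = 1.21022/1.36257 = 0.8882

u ≈ 0.8882c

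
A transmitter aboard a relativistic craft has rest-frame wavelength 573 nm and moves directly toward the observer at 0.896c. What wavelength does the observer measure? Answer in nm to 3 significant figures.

Relativistic Doppler: λ_obs = λ_src √((1−β)/(1+β))
= 573 × √(0.10400/1.8960) = 573 × 0.23421 = 134 nm

λ_obs ≈ 134 nm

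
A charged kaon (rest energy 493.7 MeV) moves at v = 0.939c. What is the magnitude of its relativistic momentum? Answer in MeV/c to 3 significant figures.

p ≈ 1350 MeV/c

γ = 1/√(1 − 0.939²) = 2.9077
p = γβm₀c = 2.9077 × 0.939 × 493.7 MeV/c = 1350 MeV/c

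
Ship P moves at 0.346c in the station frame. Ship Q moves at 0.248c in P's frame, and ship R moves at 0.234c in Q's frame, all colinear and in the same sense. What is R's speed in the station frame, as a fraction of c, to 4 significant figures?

Compose boost 2: (0.248 + 0.346)/(1 + 0.248×0.346) = 0.5940/1.08581 = 0.547058
Compose boost 3: (0.234 + 0.547058)/(1 + 0.234×0.547058) = 0.781058/1.12801 = 0.6924

u ≈ 0.6924c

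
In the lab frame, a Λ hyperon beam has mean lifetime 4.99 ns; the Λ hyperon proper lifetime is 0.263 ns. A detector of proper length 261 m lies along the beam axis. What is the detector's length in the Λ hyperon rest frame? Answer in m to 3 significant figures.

Time dilation ⇒ γ = Δt/τ₀ = 4.99/0.263 = 18.973
Length contraction: L = L₀/γ = 261/18.973 = 13.8 m

L ≈ 13.8 m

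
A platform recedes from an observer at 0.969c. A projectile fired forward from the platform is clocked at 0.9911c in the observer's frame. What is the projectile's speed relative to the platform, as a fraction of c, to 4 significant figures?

u' ≈ 0.5577c

Inverse velocity addition: u' = (u − v)/(1 − uv/c²)
= (0.9911 − 0.969)/(1 − 0.9911×0.969) = 0.02210/0.0396241 = 0.5577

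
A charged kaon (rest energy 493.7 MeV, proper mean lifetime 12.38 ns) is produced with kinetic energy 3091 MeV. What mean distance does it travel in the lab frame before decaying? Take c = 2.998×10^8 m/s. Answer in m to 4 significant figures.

d ≈ 26.69 m

γ = 1 + K/(m₀c²) = 1 + 3091/493.7 = 7.26089
β = √(1 − 1/γ²) = 0.990471
Dilated lifetime: γτ₀ = 7.26089 × 12.38 ns = 89.8898 ns
d = βc·γτ₀ = 0.990471 × (2.998×10^8 m/s) × 8.98898×10^-8 s = 26.69 m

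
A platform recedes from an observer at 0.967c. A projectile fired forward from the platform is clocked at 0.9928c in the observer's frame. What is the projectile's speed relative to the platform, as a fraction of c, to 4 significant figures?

u' ≈ 0.6456c

Inverse velocity addition: u' = (u − v)/(1 − uv/c²)
= (0.9928 − 0.967)/(1 − 0.9928×0.967) = 0.02580/0.0399624 = 0.6456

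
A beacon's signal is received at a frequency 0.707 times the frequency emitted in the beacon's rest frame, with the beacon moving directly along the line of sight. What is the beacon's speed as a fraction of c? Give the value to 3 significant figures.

f_obs/f_src = √((1−β)/(1+β)) = 0.707  ⇒  (1−β)/(1+β) = 0.49985
β = |1 − D²|/(1 + D²) = |1 − 0.49985|/(1 + 0.49985) = 0.333

β ≈ 0.333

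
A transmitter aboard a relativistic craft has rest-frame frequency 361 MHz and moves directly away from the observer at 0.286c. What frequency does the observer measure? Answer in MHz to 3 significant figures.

f_obs ≈ 269 MHz

Relativistic Doppler: f_obs = f_src √((1−β)/(1+β))
= 361 × √(0.71400/1.2860) = 361 × 0.74512 = 269 MHz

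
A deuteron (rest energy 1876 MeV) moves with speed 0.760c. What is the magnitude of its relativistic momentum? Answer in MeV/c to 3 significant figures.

γ = 1/√(1 − 0.760²) = 1.5386
p = γβm₀c = 1.5386 × 0.760 × 1876 MeV/c = 2190 MeV/c

p ≈ 2190 MeV/c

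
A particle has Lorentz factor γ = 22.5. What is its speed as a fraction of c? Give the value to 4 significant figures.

β ≈ 0.9990

β = √(1 − 1/γ²) = √(1 − 1/22.5²) = √(0.998025) = 0.9990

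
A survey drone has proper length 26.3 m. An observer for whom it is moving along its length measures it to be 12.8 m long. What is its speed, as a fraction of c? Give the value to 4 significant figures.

γ = L₀/L = 26.3/12.8 = 2.05469
β = √(1 − 1/γ²) = 0.8736

β ≈ 0.8736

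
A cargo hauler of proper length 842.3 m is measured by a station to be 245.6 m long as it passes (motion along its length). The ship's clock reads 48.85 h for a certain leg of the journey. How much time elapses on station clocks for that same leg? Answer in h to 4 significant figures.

Length contraction ⇒ γ = L₀/L = 842.3/245.6 = 3.42956
Time dilation: Δt = γτ₀ = 3.42956 × 48.85 h = 167.5 h

Δt ≈ 167.5 h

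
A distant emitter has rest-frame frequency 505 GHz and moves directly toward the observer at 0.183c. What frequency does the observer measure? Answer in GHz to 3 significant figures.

Relativistic Doppler: f_obs = f_src √((1+β)/(1−β))
= 505 × √(1.1830/0.81700) = 505 × 1.2033 = 608 GHz

f_obs ≈ 608 GHz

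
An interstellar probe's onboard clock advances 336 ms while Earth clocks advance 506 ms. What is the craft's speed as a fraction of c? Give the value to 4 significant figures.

β ≈ 0.7477

γ = Δt/τ₀ = 506/336 = 1.50595
β = √(1 − 1/γ²) = √(1 − 1/1.50595²) = 0.7477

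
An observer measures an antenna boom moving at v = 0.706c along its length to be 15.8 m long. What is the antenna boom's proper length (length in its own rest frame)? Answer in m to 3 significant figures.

γ = 1/√(1 − 0.706²) = 1.4120
L₀ = γL = 1.4120 × 15.8 = 22.3 m

L₀ ≈ 22.3 m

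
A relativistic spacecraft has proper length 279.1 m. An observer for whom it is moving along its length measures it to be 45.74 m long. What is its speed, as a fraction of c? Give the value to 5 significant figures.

β ≈ 0.98648

γ = L₀/L = 279.1/45.74 = 6.101880
β = √(1 − 1/γ²) = 0.98648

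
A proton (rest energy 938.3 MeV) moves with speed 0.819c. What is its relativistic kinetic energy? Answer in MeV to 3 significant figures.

γ = 1/√(1 − 0.819²) = 1.7428
K = (γ − 1)m₀c² = (1.7428 − 1) × 938.3 MeV = 0.74279 × 938.3 MeV = 697 MeV

K ≈ 697 MeV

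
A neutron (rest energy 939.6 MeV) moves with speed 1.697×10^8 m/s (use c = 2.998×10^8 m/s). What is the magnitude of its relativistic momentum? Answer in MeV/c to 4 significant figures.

β = v/c = 1.697×10^8 / 2.998×10^8 = 0.566044
γ = 1/√(1 − 0.566044²) = 1.21304
p = γβm₀c = 1.21304 × 0.566044 × 939.6 MeV/c = 645.2 MeV/c

p ≈ 645.2 MeV/c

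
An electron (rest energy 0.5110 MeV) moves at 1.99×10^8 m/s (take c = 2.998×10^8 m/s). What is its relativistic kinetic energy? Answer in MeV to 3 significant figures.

K ≈ 0.172 MeV

β = v/c = 1.99×10^8 / 2.998×10^8 = 0.66378
γ = 1/√(1 − 0.66378²) = 1.3370
K = (γ − 1)m₀c² = (1.3370 − 1) × 0.5110 MeV = 0.33702 × 0.5110 MeV = 0.172 MeV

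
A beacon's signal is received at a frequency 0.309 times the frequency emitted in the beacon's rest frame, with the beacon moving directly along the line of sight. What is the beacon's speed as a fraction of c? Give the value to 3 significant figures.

β ≈ 0.826

f_obs/f_src = √((1−β)/(1+β)) = 0.309  ⇒  (1−β)/(1+β) = 0.095481
β = |1 − D²|/(1 + D²) = |1 − 0.095481|/(1 + 0.095481) = 0.826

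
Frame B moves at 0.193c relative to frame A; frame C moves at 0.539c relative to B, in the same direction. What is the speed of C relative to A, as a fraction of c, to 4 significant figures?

u ≈ 0.6630c

Compose boost 2: (0.539 + 0.193)/(1 + 0.539×0.193) = 0.7320/1.10403 = 0.6630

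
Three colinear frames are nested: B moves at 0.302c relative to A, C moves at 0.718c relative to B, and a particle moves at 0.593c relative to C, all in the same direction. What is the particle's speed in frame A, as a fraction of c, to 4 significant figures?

u ≈ 0.9560c

Compose boost 2: (0.718 + 0.302)/(1 + 0.718×0.302) = 1.020/1.21684 = 0.838239
Compose boost 3: (0.593 + 0.838239)/(1 + 0.593×0.838239) = 1.43124/1.49708 = 0.9560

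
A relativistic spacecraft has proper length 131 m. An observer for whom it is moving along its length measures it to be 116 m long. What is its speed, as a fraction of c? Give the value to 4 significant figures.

β ≈ 0.4646

γ = L₀/L = 131/116 = 1.12931
β = √(1 − 1/γ²) = 0.4646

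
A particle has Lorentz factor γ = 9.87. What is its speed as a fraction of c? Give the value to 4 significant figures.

β ≈ 0.9949

β = √(1 − 1/γ²) = √(1 − 1/9.87²) = √(0.989735) = 0.9949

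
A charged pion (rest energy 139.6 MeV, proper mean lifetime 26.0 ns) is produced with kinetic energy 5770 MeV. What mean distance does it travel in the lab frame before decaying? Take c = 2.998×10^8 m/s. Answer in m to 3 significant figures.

d ≈ 330 m

γ = 1 + K/(m₀c²) = 1 + 5770/139.6 = 42.332
β = √(1 − 1/γ²) = 0.99972
Dilated lifetime: γτ₀ = 42.332 × 26.0 ns = 1100.6 ns
d = βc·γτ₀ = 0.99972 × (2.998×10^8 m/s) × 1.1006×10^-6 s = 330 m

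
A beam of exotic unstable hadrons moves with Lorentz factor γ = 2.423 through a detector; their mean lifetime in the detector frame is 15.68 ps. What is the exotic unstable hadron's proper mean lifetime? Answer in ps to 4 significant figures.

τ₀ ≈ 6.471 ps

γ = 2.423 (given)
Proper time: τ₀ = Δt/γ = 15.68/2.423 = 6.471 ps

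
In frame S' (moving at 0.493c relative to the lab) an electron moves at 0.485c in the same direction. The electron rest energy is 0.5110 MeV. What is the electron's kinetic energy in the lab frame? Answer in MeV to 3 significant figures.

K ≈ 0.321 MeV

u_lab = (0.485 + 0.493)/(1 + 0.485×0.493) = 0.789279
γ = 1/√(1 − 0.789279²) = 1.6286
K = (γ − 1)m₀c² = (1.6286 − 1) × 0.5110 = 0.62857 × 0.5110 = 0.321 MeV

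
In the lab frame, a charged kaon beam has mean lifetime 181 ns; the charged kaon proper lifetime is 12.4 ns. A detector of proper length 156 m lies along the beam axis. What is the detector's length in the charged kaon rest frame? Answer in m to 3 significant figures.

Time dilation ⇒ γ = Δt/τ₀ = 181/12.4 = 14.597
Length contraction: L = L₀/γ = 156/14.597 = 10.7 m

L ≈ 10.7 m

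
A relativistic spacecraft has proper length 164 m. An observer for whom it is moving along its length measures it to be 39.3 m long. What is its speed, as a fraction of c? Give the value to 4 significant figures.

β ≈ 0.9709

γ = L₀/L = 164/39.3 = 4.17303
β = √(1 − 1/γ²) = 0.9709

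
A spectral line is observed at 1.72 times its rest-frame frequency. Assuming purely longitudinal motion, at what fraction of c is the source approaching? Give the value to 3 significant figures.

β ≈ 0.495

f_obs/f_src = √((1+β)/(1−β)) = 1.72  ⇒  (1+β)/(1−β) = 2.9584
β = |1 − D²|/(1 + D²) = |1 − 2.9584|/(1 + 2.9584) = 0.495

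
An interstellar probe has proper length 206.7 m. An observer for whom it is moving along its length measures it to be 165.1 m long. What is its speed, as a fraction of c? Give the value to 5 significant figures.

γ = L₀/L = 206.7/165.1 = 1.251969
β = √(1 − 1/γ²) = 0.60167

β ≈ 0.60167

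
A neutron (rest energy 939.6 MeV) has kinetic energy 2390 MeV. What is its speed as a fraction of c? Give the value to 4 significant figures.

β ≈ 0.9594

γ = 1 + K/(m₀c²) = 1 + 2390/939.6 = 3.54364
β = √(1 − 1/γ²) = 0.9594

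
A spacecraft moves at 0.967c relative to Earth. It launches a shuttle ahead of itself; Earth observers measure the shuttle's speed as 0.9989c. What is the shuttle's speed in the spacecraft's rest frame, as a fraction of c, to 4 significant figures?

Inverse velocity addition: u' = (u − v)/(1 − uv/c²)
= (0.9989 − 0.967)/(1 − 0.9989×0.967) = 0.03190/0.0340637 = 0.9365

u' ≈ 0.9365c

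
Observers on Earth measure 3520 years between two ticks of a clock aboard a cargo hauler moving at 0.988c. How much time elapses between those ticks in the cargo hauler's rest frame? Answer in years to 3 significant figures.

γ = 1/√(1 − 0.988²) = 6.4744
Proper time: τ₀ = Δt/γ = 3520/6.4744 = 544 years

τ₀ ≈ 544 years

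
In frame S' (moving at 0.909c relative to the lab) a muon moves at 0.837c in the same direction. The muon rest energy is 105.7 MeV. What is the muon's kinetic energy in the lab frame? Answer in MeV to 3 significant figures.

u_lab = (0.837 + 0.909)/(1 + 0.837×0.909) = 0.991576
γ = 1/√(1 − 0.991576²) = 7.7205
K = (γ − 1)m₀c² = (7.7205 − 1) × 105.7 = 6.7205 × 105.7 = 710 MeV

K ≈ 710 MeV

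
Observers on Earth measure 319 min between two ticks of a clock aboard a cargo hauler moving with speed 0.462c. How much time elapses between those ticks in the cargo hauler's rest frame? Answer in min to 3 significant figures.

τ₀ ≈ 283 min

γ = 1/√(1 − 0.462²) = 1.1275
Proper time: τ₀ = Δt/γ = 319/1.1275 = 283 min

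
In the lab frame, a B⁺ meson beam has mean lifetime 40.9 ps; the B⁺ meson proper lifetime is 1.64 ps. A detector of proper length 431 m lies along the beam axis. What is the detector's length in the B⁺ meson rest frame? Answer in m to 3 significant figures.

Time dilation ⇒ γ = Δt/τ₀ = 40.9/1.64 = 24.939
Length contraction: L = L₀/γ = 431/24.939 = 17.3 m

L ≈ 17.3 m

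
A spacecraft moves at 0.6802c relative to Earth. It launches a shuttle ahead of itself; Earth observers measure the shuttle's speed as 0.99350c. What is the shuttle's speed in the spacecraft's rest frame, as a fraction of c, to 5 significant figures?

u' ≈ 0.96632c

Inverse velocity addition: u' = (u − v)/(1 − uv/c²)
= (0.99350 − 0.6802)/(1 − 0.99350×0.6802) = 0.31330/0.3242213 = 0.96632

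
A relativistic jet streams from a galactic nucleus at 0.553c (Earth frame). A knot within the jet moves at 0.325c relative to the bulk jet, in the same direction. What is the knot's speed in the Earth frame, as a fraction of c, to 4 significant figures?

Relativistic velocity addition: u = (u' + v)/(1 + u'v/c²)
= (0.325 + 0.553)/(1 + 0.325×0.553) = 0.8780/1.17972 = 0.7442

u ≈ 0.7442c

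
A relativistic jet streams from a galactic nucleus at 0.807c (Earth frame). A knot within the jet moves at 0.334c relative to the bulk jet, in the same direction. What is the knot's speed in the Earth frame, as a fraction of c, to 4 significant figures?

u ≈ 0.8988c

Relativistic velocity addition: u = (u' + v)/(1 + u'v/c²)
= (0.334 + 0.807)/(1 + 0.334×0.807) = 1.141/1.26954 = 0.8988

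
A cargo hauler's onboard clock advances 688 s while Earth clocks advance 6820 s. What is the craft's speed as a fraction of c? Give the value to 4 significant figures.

γ = Δt/τ₀ = 6820/688 = 9.91279
β = √(1 − 1/γ²) = √(1 − 1/9.91279²) = 0.9949

β ≈ 0.9949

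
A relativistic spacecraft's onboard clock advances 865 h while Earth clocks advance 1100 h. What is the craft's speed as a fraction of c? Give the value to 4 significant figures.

β ≈ 0.6178

γ = Δt/τ₀ = 1100/865 = 1.27168
β = √(1 − 1/γ²) = √(1 − 1/1.27168²) = 0.6178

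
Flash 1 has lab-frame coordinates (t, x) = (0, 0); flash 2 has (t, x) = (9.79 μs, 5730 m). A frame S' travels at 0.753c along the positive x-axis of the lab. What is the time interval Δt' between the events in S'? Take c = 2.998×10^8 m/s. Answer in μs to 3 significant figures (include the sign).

γ = 1/√(1 − 0.753²) = 1.5197
Δt' = γ(Δt − vΔx/c²) = 1.5197 × (9.79 μs − 0.753×5730 m / (2.998×10^8 m/s))
= 1.5197 × (-4.6019 μs) = -6.99 μs

Δt' ≈ -6.99 μs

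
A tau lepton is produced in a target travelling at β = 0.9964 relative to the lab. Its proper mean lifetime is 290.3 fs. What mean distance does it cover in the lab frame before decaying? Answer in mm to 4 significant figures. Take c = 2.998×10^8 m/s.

γ = 1/√(1 − 0.9964²) = 11.7957
Dilated lifetime: Δt = γτ₀ = 11.7957 × 290.3 fs = 3424.30 fs
d = vΔt = 0.9964c × 3424.30 fs = 2.98721×10^8 m/s × 3.42430×10^-12 s = 1.023 mm

d ≈ 1.023 mm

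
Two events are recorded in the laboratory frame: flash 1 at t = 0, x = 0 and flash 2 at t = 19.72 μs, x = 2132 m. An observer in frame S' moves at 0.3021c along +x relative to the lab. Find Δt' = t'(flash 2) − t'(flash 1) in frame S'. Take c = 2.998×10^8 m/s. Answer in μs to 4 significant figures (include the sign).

γ = 1/√(1 − 0.3021²) = 1.04901
Δt' = γ(Δt − vΔx/c²) = 1.04901 × (19.72 μs − 0.3021×2132 m / (2.998×10^8 m/s))
= 1.04901 × (17.5716 μs) = 18.43 μs

Δt' ≈ 18.43 μs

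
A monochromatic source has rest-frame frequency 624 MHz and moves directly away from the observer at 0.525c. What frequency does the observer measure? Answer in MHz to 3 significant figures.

Relativistic Doppler: f_obs = f_src √((1−β)/(1+β))
= 624 × √(0.47500/1.5250) = 624 × 0.55810 = 348 MHz

f_obs ≈ 348 MHz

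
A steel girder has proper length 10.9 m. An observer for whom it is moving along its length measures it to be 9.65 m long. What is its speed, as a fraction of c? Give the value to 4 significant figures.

β ≈ 0.4650

γ = L₀/L = 10.9/9.65 = 1.12953
β = √(1 − 1/γ²) = 0.4650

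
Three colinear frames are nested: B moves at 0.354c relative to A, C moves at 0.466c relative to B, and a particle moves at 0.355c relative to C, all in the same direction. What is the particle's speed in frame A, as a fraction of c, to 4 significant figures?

u ≈ 0.8472c

Compose boost 2: (0.466 + 0.354)/(1 + 0.466×0.354) = 0.8200/1.16496 = 0.703884
Compose boost 3: (0.355 + 0.703884)/(1 + 0.355×0.703884) = 1.05888/1.24988 = 0.8472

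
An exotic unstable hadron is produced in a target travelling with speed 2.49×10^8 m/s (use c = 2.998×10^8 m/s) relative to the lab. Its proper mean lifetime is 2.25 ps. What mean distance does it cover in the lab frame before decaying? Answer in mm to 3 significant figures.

β = v/c = 2.49×10^8 / 2.998×10^8 = 0.83055
γ = 1/√(1 − 0.83055²) = 1.7955
Dilated lifetime: Δt = γτ₀ = 1.7955 × 2.25 ps = 4.0399 ps
d = vΔt = 0.83055c × 4.0399 ps = 2.4900×10^8 m/s × 4.0399×10^-12 s = 1.01 mm

d ≈ 1.01 mm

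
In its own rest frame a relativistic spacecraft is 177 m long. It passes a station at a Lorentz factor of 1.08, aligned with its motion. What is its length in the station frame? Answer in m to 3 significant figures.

L ≈ 164 m

γ = 1.08 (given)
Length contraction: L = L₀/γ = 177/1.08 = 164 m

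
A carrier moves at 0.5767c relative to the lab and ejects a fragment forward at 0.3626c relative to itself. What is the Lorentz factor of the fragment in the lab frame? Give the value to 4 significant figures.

γ ≈ 1.588

u_lab = (0.3626 + 0.5767)/(1 + 0.3626×0.5767) = 0.93930/1.209111 = 0.7768515
γ = 1/√(1 − 0.7768515²) = 1.588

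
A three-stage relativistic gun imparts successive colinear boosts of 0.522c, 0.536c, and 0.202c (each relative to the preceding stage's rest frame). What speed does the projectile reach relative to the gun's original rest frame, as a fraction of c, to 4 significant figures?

u ≈ 0.8815c

Compose boost 2: (0.536 + 0.522)/(1 + 0.536×0.522) = 1.058/1.27979 = 0.826697
Compose boost 3: (0.202 + 0.826697)/(1 + 0.202×0.826697) = 1.02870/1.16699 = 0.8815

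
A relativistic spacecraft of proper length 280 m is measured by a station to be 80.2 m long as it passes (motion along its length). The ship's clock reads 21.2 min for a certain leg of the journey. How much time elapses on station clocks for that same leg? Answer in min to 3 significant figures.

Length contraction ⇒ γ = L₀/L = 280/80.2 = 3.4913
Time dilation: Δt = γτ₀ = 3.4913 × 21.2 min = 74.0 min

Δt ≈ 74.0 min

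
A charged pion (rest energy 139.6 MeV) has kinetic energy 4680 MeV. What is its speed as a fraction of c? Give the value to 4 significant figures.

β ≈ 0.9996

γ = 1 + K/(m₀c²) = 1 + 4680/139.6 = 34.5244
β = √(1 − 1/γ²) = 0.9996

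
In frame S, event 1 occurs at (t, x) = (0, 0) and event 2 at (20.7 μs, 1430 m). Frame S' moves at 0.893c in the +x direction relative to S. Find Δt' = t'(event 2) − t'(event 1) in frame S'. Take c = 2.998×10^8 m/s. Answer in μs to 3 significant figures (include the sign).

γ = 1/√(1 − 0.893²) = 2.2219
Δt' = γ(Δt − vΔx/c²) = 2.2219 × (20.7 μs − 0.893×1430 m / (2.998×10^8 m/s))
= 2.2219 × (16.441 μs) = 36.5 μs

Δt' ≈ 36.5 μs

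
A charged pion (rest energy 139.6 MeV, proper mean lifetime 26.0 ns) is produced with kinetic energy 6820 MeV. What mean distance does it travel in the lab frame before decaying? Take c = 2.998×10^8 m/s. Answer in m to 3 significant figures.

d ≈ 389 m

γ = 1 + K/(m₀c²) = 1 + 6820/139.6 = 49.854
β = √(1 − 1/γ²) = 0.99980
Dilated lifetime: γτ₀ = 49.854 × 26.0 ns = 1296.2 ns
d = βc·γτ₀ = 0.99980 × (2.998×10^8 m/s) × 1.2962×10^-6 s = 389 m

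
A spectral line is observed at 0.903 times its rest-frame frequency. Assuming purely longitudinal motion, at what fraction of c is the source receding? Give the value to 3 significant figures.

β ≈ 0.102

f_obs/f_src = √((1−β)/(1+β)) = 0.903  ⇒  (1−β)/(1+β) = 0.81541
β = |1 − D²|/(1 + D²) = |1 − 0.81541|/(1 + 0.81541) = 0.102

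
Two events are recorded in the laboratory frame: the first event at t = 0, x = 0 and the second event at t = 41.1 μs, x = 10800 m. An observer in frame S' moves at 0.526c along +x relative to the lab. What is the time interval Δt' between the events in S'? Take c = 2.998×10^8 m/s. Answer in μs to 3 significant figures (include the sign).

Δt' ≈ 26.0 μs

γ = 1/√(1 − 0.526²) = 1.1758
Δt' = γ(Δt − vΔx/c²) = 1.1758 × (41.1 μs − 0.526×10800 m / (2.998×10^8 m/s))
= 1.1758 × (22.151 μs) = 26.0 μs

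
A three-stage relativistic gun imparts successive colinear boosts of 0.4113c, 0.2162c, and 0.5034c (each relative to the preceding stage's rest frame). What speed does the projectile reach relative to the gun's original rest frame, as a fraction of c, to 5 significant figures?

Compose boost 2: (0.2162 + 0.4113)/(1 + 0.2162×0.4113) = 0.62750/1.088923 = 0.5762574
Compose boost 3: (0.5034 + 0.5762574)/(1 + 0.5034×0.5762574) = 1.079657/1.290088 = 0.83689

u ≈ 0.83689c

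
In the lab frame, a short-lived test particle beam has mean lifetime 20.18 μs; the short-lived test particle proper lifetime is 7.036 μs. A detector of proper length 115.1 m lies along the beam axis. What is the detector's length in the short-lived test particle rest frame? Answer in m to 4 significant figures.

L ≈ 40.13 m

Time dilation ⇒ γ = Δt/τ₀ = 20.18/7.036 = 2.86811
Length contraction: L = L₀/γ = 115.1/2.86811 = 40.13 m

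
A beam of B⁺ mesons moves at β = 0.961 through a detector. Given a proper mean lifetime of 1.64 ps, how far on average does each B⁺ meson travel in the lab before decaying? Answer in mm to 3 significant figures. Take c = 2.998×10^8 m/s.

d ≈ 1.71 mm

γ = 1/√(1 − 0.961²) = 3.6160
Dilated lifetime: Δt = γτ₀ = 3.6160 × 1.64 ps = 5.9302 ps
d = vΔt = 0.961c × 5.9302 ps = 2.8811×10^8 m/s × 5.9302×10^-12 s = 1.71 mm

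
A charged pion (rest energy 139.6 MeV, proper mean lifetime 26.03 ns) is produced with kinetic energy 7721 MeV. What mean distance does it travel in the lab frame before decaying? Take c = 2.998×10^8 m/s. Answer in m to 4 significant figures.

d ≈ 439.3 m

γ = 1 + K/(m₀c²) = 1 + 7721/139.6 = 56.3080
β = √(1 − 1/γ²) = 0.999842
Dilated lifetime: γτ₀ = 56.3080 × 26.03 ns = 1465.70 ns
d = βc·γτ₀ = 0.999842 × (2.998×10^8 m/s) × 1.46570×10^-6 s = 439.3 m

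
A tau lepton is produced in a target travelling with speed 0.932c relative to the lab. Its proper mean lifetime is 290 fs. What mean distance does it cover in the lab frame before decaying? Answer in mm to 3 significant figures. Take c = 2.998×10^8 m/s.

d ≈ 0.224 mm

γ = 1/√(1 − 0.932²) = 2.7589
Dilated lifetime: Δt = γτ₀ = 2.7589 × 290 fs = 800.09 fs
d = vΔt = 0.932c × 800.09 fs = 2.7941×10^8 m/s × 8.0009×10^-13 s = 0.224 mm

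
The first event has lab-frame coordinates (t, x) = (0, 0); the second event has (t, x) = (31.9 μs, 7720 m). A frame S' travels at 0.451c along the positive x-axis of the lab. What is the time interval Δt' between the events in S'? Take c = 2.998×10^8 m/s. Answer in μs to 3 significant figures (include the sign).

Δt' ≈ 22.7 μs

γ = 1/√(1 − 0.451²) = 1.1204
Δt' = γ(Δt − vΔx/c²) = 1.1204 × (31.9 μs − 0.451×7720 m / (2.998×10^8 m/s))
= 1.1204 × (20.287 μs) = 22.7 μs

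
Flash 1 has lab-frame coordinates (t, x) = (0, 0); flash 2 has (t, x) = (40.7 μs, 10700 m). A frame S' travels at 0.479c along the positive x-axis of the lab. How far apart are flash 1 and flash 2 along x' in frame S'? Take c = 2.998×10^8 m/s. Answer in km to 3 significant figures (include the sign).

γ = 1/√(1 − 0.479²) = 1.1392
Δx' = γ(Δx − vΔt) = 1.1392 × (10700 m − 0.479×(2.998×10^8 m/s)×40.7×10^-6 s)
= 1.1392 × (4855.3 m) = 5.53 km

Δx' ≈ 5.53 km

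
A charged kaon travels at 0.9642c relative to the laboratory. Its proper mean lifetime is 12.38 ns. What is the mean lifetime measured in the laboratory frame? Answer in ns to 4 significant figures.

Δt ≈ 46.69 ns

γ = 1/√(1 − 0.9642²) = 3.77108
Time dilation: Δt = γτ₀ = 3.77108 × 12.38 ns = 46.69 ns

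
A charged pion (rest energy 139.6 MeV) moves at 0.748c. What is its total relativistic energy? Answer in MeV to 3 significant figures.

γ = 1/√(1 − 0.748²) = 1.5067
E = γm₀c² = 1.5067 × 139.6 MeV = 210 MeV

E ≈ 210 MeV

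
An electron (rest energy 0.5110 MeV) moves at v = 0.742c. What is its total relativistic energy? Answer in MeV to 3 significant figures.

γ = 1/√(1 − 0.742²) = 1.4916
E = γm₀c² = 1.4916 × 0.5110 MeV = 0.762 MeV

E ≈ 0.762 MeV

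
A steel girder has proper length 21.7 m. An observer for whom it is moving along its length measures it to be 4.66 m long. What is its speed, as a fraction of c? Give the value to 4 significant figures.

β ≈ 0.9767

γ = L₀/L = 21.7/4.66 = 4.65665
β = √(1 − 1/γ²) = 0.9767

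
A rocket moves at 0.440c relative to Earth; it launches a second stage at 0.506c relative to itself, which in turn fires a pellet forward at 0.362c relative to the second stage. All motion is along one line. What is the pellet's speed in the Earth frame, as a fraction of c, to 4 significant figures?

u ≈ 0.8872c

Compose boost 2: (0.506 + 0.440)/(1 + 0.506×0.440) = 0.9460/1.22264 = 0.773736
Compose boost 3: (0.362 + 0.773736)/(1 + 0.362×0.773736) = 1.13574/1.28009 = 0.8872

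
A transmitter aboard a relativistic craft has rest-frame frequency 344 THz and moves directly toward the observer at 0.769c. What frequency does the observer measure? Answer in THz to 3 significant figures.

Relativistic Doppler: f_obs = f_src √((1+β)/(1−β))
= 344 × √(1.7690/0.23100) = 344 × 2.7673 = 952 THz

f_obs ≈ 952 THz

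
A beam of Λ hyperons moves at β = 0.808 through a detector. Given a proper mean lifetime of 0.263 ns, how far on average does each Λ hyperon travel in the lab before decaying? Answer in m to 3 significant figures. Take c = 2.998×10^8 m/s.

γ = 1/√(1 − 0.808²) = 1.6973
Dilated lifetime: Δt = γτ₀ = 1.6973 × 0.263 ns = 0.44638 ns
d = vΔt = 0.808c × 0.44638 ns = 2.4224×10^8 m/s × 4.4638×10^-10 s = 0.108 m

d ≈ 0.108 m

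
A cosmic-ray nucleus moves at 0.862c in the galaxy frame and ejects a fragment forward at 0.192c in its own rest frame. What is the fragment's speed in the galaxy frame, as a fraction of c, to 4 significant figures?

Compose boost 2: (0.192 + 0.862)/(1 + 0.192×0.862) = 1.054/1.16550 = 0.9043

u ≈ 0.9043c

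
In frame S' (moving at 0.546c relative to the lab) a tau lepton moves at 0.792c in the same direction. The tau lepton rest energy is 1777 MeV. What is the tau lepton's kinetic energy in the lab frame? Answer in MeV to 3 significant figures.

u_lab = (0.792 + 0.546)/(1 + 0.792×0.546) = 0.934076
γ = 1/√(1 − 0.934076²) = 2.8005
K = (γ − 1)m₀c² = (2.8005 − 1) × 1777 = 1.8005 × 1777 = 3200 MeV

K ≈ 3200 MeV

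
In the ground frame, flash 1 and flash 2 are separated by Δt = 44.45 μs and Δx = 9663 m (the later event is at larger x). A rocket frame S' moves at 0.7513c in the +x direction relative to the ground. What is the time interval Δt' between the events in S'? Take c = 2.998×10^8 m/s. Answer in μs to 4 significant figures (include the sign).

γ = 1/√(1 − 0.7513²) = 1.51524
Δt' = γ(Δt − vΔx/c²) = 1.51524 × (44.45 μs − 0.7513×9663 m / (2.998×10^8 m/s))
= 1.51524 × (20.2345 μs) = 30.66 μs

Δt' ≈ 30.66 μs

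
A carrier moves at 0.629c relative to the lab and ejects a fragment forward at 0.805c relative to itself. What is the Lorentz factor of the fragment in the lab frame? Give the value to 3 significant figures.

u_lab = (0.805 + 0.629)/(1 + 0.805×0.629) = 1.434/1.50635 = 0.951973
γ = 1/√(1 − 0.951973²) = 3.27

γ ≈ 3.27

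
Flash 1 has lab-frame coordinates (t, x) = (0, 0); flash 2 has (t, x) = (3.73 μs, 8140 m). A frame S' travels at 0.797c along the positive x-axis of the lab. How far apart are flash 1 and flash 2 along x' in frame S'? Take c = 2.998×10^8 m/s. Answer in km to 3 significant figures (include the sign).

γ = 1/√(1 − 0.797²) = 1.6557
Δx' = γ(Δx − vΔt) = 1.6557 × (8140 m − 0.797×(2.998×10^8 m/s)×3.73×10^-6 s)
= 1.6557 × (7248.8 m) = 12.0 km

Δx' ≈ 12.0 km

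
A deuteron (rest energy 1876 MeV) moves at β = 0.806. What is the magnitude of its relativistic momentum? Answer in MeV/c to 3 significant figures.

p ≈ 2550 MeV/c

γ = 1/√(1 − 0.806²) = 1.6894
p = γβm₀c = 1.6894 × 0.806 × 1876 MeV/c = 2550 MeV/c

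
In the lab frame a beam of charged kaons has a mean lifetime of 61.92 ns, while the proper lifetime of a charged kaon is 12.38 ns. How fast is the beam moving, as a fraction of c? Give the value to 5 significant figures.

β ≈ 0.97981

γ = Δt/τ₀ = 61.92/12.38 = 5.001616
β = √(1 − 1/γ²) = √(1 − 1/5.001616²) = 0.97981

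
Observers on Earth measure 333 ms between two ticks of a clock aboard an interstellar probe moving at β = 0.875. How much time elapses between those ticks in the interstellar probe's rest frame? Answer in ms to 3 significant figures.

τ₀ ≈ 161 ms

γ = 1/√(1 − 0.875²) = 2.0656
Proper time: τ₀ = Δt/γ = 333/2.0656 = 161 ms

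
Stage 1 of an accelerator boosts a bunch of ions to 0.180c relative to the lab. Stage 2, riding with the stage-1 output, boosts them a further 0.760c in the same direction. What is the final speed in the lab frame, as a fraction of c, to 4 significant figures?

Compose boost 2: (0.760 + 0.180)/(1 + 0.760×0.180) = 0.9400/1.13680 = 0.8269

u ≈ 0.8269c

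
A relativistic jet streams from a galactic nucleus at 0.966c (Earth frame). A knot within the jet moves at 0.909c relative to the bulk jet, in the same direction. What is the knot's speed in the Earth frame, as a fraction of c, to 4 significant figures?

u ≈ 0.9984c

Relativistic velocity addition: u = (u' + v)/(1 + u'v/c²)
= (0.909 + 0.966)/(1 + 0.909×0.966) = 1.875/1.87809 = 0.9984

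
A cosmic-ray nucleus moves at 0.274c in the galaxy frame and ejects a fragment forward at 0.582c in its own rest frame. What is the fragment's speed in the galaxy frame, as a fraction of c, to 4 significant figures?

Compose boost 2: (0.582 + 0.274)/(1 + 0.582×0.274) = 0.8560/1.15947 = 0.7383

u ≈ 0.7383c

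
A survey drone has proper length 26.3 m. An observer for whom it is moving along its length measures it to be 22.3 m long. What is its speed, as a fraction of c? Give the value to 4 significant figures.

β ≈ 0.5301

γ = L₀/L = 26.3/22.3 = 1.17937
β = √(1 − 1/γ²) = 0.5301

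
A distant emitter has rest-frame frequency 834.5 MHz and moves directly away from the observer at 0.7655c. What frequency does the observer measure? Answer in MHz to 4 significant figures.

Relativistic Doppler: f_obs = f_src √((1−β)/(1+β))
= 834.5 × √(0.234500/1.76550) = 834.5 × 0.364450 = 304.1 MHz

f_obs ≈ 304.1 MHz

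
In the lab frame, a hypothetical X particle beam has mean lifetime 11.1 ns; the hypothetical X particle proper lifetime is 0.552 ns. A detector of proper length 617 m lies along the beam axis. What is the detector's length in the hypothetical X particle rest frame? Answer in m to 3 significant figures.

Time dilation ⇒ γ = Δt/τ₀ = 11.1/0.552 = 20.109
Length contraction: L = L₀/γ = 617/20.109 = 30.7 m

L ≈ 30.7 m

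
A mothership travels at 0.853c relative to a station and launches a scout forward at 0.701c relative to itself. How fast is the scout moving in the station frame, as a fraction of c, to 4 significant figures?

Compose boost 2: (0.701 + 0.853)/(1 + 0.701×0.853) = 1.554/1.59795 = 0.9725

u ≈ 0.9725c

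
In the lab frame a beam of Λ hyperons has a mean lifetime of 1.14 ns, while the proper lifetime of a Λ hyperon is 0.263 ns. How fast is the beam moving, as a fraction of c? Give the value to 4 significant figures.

β ≈ 0.9730

γ = Δt/τ₀ = 1.14/0.263 = 4.33460
β = √(1 − 1/γ²) = √(1 − 1/4.33460²) = 0.9730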